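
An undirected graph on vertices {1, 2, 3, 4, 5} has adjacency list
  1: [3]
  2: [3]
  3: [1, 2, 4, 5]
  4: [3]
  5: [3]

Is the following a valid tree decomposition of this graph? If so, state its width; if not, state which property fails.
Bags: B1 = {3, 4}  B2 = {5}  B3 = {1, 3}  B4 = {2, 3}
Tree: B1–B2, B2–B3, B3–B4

No — edge (3,5) lies in no bag.

A tree decomposition must satisfy three properties: every vertex lies in some bag; for every edge, both endpoints lie together in some bag; and for every vertex, the bags containing it form a connected subtree. Here edge (3,5) lies in no bag, so the decomposition is invalid.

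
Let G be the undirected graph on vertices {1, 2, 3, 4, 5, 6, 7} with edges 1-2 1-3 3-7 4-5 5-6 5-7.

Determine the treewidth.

A width-1 tree decomposition is:
Bags: B1 = {5, 7}  B2 = {4, 5}  B3 = {3, 7}  B4 = {1, 3}  B5 = {5, 6}  B6 = {1, 2}
Tree: B1–B2, B1–B3, B3–B4, B1–B5, B4–B6
Each bag holds 2 vertices, so the decomposition has width 1, which upper-bounds the treewidth. Any graph with an edge has treewidth ≥ 1, and G has the edge 5–7. Combining the bounds, tw(G) = 1.

1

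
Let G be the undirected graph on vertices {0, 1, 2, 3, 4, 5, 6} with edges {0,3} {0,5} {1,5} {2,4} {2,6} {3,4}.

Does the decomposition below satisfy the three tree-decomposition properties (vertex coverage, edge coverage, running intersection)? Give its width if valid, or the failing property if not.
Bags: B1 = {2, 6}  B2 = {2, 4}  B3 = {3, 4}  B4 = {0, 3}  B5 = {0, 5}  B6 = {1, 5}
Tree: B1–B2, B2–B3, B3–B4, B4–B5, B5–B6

Yes; width 1.

Every vertex of G appears in some bag (union = {0, 1, 2, 3, 4, 5, 6}); every edge is covered by a bag; and for each vertex v the set of bags containing v is connected in the bag tree. The decomposition is therefore valid. The largest bag has 2 vertices, so the width is 1.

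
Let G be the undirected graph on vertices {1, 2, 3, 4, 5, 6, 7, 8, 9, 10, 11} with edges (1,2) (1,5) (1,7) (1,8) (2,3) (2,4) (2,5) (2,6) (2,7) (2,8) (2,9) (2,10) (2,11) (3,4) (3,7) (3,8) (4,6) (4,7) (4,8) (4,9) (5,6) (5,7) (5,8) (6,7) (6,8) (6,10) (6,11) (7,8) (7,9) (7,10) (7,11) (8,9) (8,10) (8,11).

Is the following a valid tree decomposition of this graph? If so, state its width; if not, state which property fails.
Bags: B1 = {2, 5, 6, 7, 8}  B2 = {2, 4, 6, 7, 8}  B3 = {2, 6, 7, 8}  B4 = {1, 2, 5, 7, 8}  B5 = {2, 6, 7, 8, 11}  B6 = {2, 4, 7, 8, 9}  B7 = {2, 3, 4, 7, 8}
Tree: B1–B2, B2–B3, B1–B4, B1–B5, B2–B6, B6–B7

A tree decomposition must satisfy three properties: every vertex lies in some bag; for every edge, both endpoints lie together in some bag; and for every vertex, the bags containing it form a connected subtree. Here vertex 10 appears in no bag, so the decomposition is invalid.

No — vertex 10 appears in no bag.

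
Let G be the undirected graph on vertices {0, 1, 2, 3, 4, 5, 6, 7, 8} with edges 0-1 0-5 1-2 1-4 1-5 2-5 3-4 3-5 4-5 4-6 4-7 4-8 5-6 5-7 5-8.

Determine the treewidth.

A width-2 tree decomposition is:
Bags: B1 = {1, 2, 5}  B2 = {1, 4, 5}  B3 = {4, 5, 7}  B4 = {3, 4, 5}  B5 = {4, 5, 6}  B6 = {0, 1, 5}  B7 = {4, 5, 8}
Tree: B1–B2, B2–B3, B3–B4, B4–B5, B1–B6, B2–B7
The largest bag has 3 vertices, giving width 2; this decomposition certifies tw(G) ≤ 2. Conversely, {0, 1, 5} is a clique of size 3, and the vertices of any clique must share a bag in every tree decomposition; so some bag has ≥ 3 vertices and tw(G) ≥ 2. Therefore the treewidth is 2.

2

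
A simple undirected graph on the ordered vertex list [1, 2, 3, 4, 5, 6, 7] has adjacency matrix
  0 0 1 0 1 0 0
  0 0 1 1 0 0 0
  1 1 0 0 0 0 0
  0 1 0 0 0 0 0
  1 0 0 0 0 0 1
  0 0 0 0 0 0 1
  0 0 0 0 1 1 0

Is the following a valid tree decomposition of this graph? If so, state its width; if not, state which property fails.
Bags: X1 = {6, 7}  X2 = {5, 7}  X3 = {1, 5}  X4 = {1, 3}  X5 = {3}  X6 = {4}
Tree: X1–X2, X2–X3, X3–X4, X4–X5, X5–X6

A tree decomposition must satisfy three properties: every vertex lies in some bag; for every edge, both endpoints lie together in some bag; and for every vertex, the bags containing it form a connected subtree. Here vertex 2 appears in no bag, so the decomposition is invalid.

No — vertex 2 appears in no bag.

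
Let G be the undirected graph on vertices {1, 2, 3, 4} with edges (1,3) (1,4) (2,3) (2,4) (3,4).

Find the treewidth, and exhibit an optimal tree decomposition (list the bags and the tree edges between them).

Treewidth 2.
Bags: B1 = {2, 3, 4}  B2 = {1, 3, 4}
Tree: B1–B2

Each bag holds 3 vertices, so the decomposition has width 2, which upper-bounds the treewidth. For the lower bound, the 3 vertices {1, 3, 4} are pairwise adjacent, and any tree decomposition puts a clique entirely inside one bag — forcing width ≥ 2. Therefore the treewidth is 2.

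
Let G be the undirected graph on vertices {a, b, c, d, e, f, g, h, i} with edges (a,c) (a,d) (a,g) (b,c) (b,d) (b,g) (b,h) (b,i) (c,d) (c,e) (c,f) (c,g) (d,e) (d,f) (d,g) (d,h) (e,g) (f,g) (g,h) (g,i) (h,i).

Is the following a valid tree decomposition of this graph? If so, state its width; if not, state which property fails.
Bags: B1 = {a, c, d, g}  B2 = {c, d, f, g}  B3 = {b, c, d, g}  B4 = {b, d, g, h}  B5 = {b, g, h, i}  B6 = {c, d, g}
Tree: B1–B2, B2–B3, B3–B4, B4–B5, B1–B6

No — vertex e appears in no bag.

A tree decomposition must satisfy three properties: every vertex lies in some bag; for every edge, both endpoints lie together in some bag; and for every vertex, the bags containing it form a connected subtree. Here vertex e appears in no bag, so the decomposition is invalid.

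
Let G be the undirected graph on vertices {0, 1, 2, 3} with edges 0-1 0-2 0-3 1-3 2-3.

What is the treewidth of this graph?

2

A width-2 tree decomposition is:
Bags: B1 = {0, 2, 3}  B2 = {0, 1, 3}
Tree: B1–B2
Every bag has size at most 3, so the width is 3 − 1 = 2 and tw(G) ≤ 2. For the lower bound, the 3 vertices {0, 1, 3} are pairwise adjacent, and any tree decomposition puts a clique entirely inside one bag — forcing width ≥ 2. Hence tw(G) = 2 exactly.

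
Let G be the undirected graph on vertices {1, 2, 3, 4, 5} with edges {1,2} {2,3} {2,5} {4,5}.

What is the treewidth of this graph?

A width-1 tree decomposition is:
Bags: B1 = {1, 2}  B2 = {2, 5}  B3 = {2, 3}  B4 = {4, 5}
Tree: B1–B2, B2–B3, B2–B4
Every bag has size at most 2, so the width is 2 − 1 = 1 and tw(G) ≤ 1. G has an edge, so its treewidth is at least 1. The upper and lower bounds meet at 1, so that is the treewidth.

1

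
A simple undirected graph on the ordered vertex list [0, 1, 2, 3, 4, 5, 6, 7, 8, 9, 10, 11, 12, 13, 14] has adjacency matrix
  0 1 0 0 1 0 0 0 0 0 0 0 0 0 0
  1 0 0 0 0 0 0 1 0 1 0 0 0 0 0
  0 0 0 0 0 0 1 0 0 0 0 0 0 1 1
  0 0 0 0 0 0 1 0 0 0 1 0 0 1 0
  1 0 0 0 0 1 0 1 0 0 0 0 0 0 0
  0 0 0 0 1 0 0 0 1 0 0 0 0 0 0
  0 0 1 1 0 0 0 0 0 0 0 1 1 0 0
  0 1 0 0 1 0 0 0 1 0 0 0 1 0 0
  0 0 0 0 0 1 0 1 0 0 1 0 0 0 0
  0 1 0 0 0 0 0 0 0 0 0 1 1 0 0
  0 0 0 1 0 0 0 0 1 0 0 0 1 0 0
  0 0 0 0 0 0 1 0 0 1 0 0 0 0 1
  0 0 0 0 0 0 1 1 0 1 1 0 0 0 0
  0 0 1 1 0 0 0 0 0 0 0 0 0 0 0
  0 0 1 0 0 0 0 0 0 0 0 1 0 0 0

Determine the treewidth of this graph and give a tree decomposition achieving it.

Treewidth 3.
Bags: B1 = {2, 3, 13, 14}  B2 = {2, 3, 6, 14}  B3 = {3, 6, 11, 14}  B4 = {3, 6, 10, 11}  B5 = {6, 10, 11, 12}  B6 = {9, 10, 11, 12}  B7 = {8, 9, 10, 12}  B8 = {7, 8, 9, 12}  B9 = {1, 7, 8, 9}  B10 = {1, 5, 7, 8}  B11 = {1, 4, 5, 7}  B12 = {0, 1, 4, 5}
Tree: B1–B2, B2–B3, B3–B4, B4–B5, B5–B6, B6–B7, B7–B8, B8–B9, B9–B10, B10–B11, B11–B12

Each bag holds 4 vertices, so the decomposition has width 3, which upper-bounds the treewidth. For the lower bound: the 4 vertex sets {2,13,14}, {3}, {6}, {9,10,11,12} are disjoint, each induces a connected subgraph, and every pair is joined by at least one edge of G. Contracting each set to a single vertex therefore yields K_{4} as a minor, and since treewidth is minor-monotone, tw(G) ≥ tw(K_{4}) = 3. Combining the bounds, tw(G) = 3.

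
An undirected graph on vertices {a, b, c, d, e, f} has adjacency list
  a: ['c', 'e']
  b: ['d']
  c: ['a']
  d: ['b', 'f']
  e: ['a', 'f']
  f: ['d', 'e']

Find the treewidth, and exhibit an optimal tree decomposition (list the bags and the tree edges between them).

Each bag holds 2 vertices, so the decomposition has width 1, which upper-bounds the treewidth. Since G has at least one edge (e.g. c–a), it is not an edgeless graph, so tw(G) ≥ 1. Therefore the treewidth is 1.

Treewidth 1.
One such decomposition:
Bags: B1 = {a, c}  B2 = {a, e}  B3 = {e, f}  B4 = {d, f}  B5 = {b, d}
Tree: B1–B2, B2–B3, B3–B4, B4–B5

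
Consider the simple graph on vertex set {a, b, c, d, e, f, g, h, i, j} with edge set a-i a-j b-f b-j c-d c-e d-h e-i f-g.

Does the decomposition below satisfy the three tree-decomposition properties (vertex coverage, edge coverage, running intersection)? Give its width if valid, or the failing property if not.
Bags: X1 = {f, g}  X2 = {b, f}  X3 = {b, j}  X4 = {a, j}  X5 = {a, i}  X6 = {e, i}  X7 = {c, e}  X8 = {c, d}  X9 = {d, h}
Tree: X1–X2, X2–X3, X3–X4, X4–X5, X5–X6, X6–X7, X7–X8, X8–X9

Yes; width 1.

Vertex coverage: the bags together contain {a, b, c, d, e, f, g, h, i, j}, the full vertex set. Edge coverage: each edge of G has both endpoints in at least one bag. Running intersection: for every vertex, the bags containing it form a connected subtree. All three properties hold, so this is a valid tree decomposition of width max|bag| − 1 = 1, and hence tw(G) ≤ 1.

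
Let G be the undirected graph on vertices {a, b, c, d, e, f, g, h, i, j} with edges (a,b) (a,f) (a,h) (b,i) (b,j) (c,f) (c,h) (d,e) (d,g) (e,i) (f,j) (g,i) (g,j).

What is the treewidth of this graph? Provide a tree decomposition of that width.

Treewidth 2.
One optimal decomposition is:
Bags: B1 = {a, c, h}  B2 = {a, c, f}  B3 = {a, b, f}  B4 = {b, f, j}  B5 = {b, i, j}  B6 = {g, i, j}  B7 = {e, g, i}  B8 = {d, e, g}
Tree: B1–B2, B2–B3, B3–B4, B4–B5, B5–B6, B6–B7, B7–B8

Each bag holds 3 vertices, so the decomposition has width 2, which upper-bounds the treewidth. The edges h–c–f–a–h form a cycle, so G is not a tree and its treewidth is at least 2. Combining the bounds, tw(G) = 2.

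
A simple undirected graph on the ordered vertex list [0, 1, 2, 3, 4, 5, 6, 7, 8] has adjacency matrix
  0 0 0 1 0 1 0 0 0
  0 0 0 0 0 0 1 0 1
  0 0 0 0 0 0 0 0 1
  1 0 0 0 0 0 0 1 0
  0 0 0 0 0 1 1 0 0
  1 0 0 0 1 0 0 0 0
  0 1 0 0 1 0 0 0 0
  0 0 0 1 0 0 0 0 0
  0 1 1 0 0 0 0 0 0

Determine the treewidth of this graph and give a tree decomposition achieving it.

Treewidth 1.
One such decomposition:
Bags: B1 = {2, 8}  B2 = {1, 8}  B3 = {1, 6}  B4 = {4, 6}  B5 = {4, 5}  B6 = {0, 5}  B7 = {0, 3}  B8 = {3, 7}
Tree: B1–B2, B2–B3, B3–B4, B4–B5, B5–B6, B6–B7, B7–B8

Every bag has size at most 2, so the width is 2 − 1 = 1 and tw(G) ≤ 1. Since G has at least one edge (e.g. 2–8), it is not an edgeless graph, so tw(G) ≥ 1. Hence tw(G) = 1 exactly.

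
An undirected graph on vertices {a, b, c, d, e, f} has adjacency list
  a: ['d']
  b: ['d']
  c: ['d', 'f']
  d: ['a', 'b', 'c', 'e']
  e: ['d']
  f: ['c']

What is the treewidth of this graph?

1

A width-1 tree decomposition is:
Bags: B1 = {d, e}  B2 = {c, d}  B3 = {a, d}  B4 = {c, f}  B5 = {b, d}
Tree: B1–B2, B2–B3, B2–B4, B2–B5
Each bag holds 2 vertices, so the decomposition has width 1, which upper-bounds the treewidth. Any graph with an edge has treewidth ≥ 1, and G has the edge d–e. Combining the bounds, tw(G) = 1.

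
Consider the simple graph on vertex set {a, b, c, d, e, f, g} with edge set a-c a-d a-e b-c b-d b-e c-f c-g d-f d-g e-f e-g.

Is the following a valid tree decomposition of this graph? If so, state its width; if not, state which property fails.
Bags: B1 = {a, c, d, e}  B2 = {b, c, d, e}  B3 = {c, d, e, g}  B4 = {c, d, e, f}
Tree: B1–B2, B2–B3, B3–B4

Checking the three conditions: (i) the bags cover all of {a, b, c, d, e, f, g}; (ii) for each edge, some bag contains both endpoints; (iii) the bags containing any fixed vertex form a subtree. All hold, so the decomposition is valid with width 4 − 1 = 3.

Yes; width 3.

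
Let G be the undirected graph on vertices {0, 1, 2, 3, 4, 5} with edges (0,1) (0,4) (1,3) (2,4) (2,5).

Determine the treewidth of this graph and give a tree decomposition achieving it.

The largest bag has 2 vertices, giving width 1; this decomposition certifies tw(G) ≤ 1. Since G has at least one edge (e.g. 3–1), it is not an edgeless graph, so tw(G) ≥ 1. Combining the bounds, tw(G) = 1.

Treewidth 1.
Bags: B1 = {1, 3}  B2 = {0, 1}  B3 = {0, 4}  B4 = {2, 4}  B5 = {2, 5}
Tree: B1–B2, B2–B3, B3–B4, B4–B5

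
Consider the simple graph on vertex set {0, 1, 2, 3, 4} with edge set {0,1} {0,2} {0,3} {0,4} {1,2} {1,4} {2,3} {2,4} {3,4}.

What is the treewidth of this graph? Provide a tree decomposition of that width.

The largest bag has 4 vertices, giving width 3; this decomposition certifies tw(G) ≤ 3. Conversely, {0, 1, 2, 4} is a clique of size 4, and the vertices of any clique must share a bag in every tree decomposition; so some bag has ≥ 4 vertices and tw(G) ≥ 3. The upper and lower bounds meet at 3, so that is the treewidth.

Treewidth 3.
One such decomposition:
Bags: B1 = {0, 2, 3, 4}  B2 = {0, 1, 2, 4}
Tree: B1–B2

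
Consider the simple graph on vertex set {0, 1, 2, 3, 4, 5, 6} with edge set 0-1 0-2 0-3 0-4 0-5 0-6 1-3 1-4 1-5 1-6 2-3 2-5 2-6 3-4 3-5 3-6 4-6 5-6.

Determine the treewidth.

4

A width-4 tree decomposition is:
Bags: B1 = {0, 1, 3, 5, 6}  B2 = {0, 1, 3, 4, 6}  B3 = {0, 2, 3, 5, 6}
Tree: B1–B2, B1–B3
Every bag has size at most 5, so the width is 5 − 1 = 4 and tw(G) ≤ 4. On the other hand G contains the 5-clique {0, 1, 3, 4, 6}. A clique must lie in a single bag of any decomposition, so no decomposition can have width below 4. Combining the bounds, tw(G) = 4.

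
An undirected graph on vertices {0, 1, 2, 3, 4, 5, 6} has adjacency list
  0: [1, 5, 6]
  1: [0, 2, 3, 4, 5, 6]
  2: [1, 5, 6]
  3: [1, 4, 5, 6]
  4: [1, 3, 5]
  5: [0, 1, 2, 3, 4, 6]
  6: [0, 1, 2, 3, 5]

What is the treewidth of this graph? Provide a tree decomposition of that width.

Each bag holds 4 vertices, so the decomposition has width 3, which upper-bounds the treewidth. For the lower bound, the 4 vertices {1, 3, 4, 5} are pairwise adjacent, and any tree decomposition puts a clique entirely inside one bag — forcing width ≥ 3. Therefore the treewidth is 3.

Treewidth 3.
Bags: B1 = {1, 3, 4, 5}  B2 = {1, 3, 5, 6}  B3 = {1, 2, 5, 6}  B4 = {0, 1, 5, 6}
Tree: B1–B2, B2–B3, B2–B4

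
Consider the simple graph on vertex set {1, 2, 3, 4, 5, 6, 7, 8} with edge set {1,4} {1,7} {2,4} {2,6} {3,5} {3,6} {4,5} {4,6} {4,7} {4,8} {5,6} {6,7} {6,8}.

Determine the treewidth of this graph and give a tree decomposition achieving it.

Treewidth 2.
Bags: B1 = {2, 4, 6}  B2 = {4, 5, 6}  B3 = {4, 6, 7}  B4 = {3, 5, 6}  B5 = {4, 6, 8}  B6 = {1, 4, 7}
Tree: B1–B2, B1–B3, B2–B4, B3–B5, B3–B6

The largest bag has 3 vertices, giving width 2; this decomposition certifies tw(G) ≤ 2. For the lower bound, the 3 vertices {3, 5, 6} are pairwise adjacent, and any tree decomposition puts a clique entirely inside one bag — forcing width ≥ 2. The upper and lower bounds meet at 2, so that is the treewidth.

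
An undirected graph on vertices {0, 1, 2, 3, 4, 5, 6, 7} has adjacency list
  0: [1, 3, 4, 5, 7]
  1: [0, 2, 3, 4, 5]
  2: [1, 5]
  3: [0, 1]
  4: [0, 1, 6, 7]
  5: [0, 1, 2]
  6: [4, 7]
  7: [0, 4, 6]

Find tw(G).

2

A width-2 tree decomposition is:
Bags: B1 = {0, 1, 4}  B2 = {0, 1, 3}  B3 = {0, 1, 5}  B4 = {0, 4, 7}  B5 = {4, 6, 7}  B6 = {1, 2, 5}
Tree: B1–B2, B2–B3, B1–B4, B4–B5, B3–B6
The largest bag has 3 vertices, giving width 2; this decomposition certifies tw(G) ≤ 2. Conversely, {0, 1, 3} is a clique of size 3, and the vertices of any clique must share a bag in every tree decomposition; so some bag has ≥ 3 vertices and tw(G) ≥ 2. Combining the bounds, tw(G) = 2.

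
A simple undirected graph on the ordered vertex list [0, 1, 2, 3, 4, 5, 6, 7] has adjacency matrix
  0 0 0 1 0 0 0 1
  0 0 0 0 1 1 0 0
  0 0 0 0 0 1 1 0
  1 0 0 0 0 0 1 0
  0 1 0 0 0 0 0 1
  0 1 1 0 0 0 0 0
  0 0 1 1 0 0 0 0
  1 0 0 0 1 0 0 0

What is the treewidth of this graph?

2

A width-2 tree decomposition is:
Bags: B1 = {0, 4, 7}  B2 = {0, 1, 4}  B3 = {0, 1, 5}  B4 = {0, 2, 5}  B5 = {0, 2, 6}  B6 = {0, 3, 6}
Tree: B1–B2, B2–B3, B3–B4, B4–B5, B5–B6
Every bag has size at most 3, so the width is 3 − 1 = 2 and tw(G) ≤ 2. The edges 0–7–4–1–5–2–6–3–0 form a cycle, so G is not a tree and its treewidth is at least 2. Combining the bounds, tw(G) = 2.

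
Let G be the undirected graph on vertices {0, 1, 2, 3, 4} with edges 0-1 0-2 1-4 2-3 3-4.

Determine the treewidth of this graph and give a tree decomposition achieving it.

Every bag has size at most 3, so the width is 3 − 1 = 2 and tw(G) ≤ 2. For the lower bound, G contains the cycle 0–1–4–3–2–0, so G is not a forest; only forests have treewidth ≤ 1, hence tw(G) ≥ 2. The upper and lower bounds meet at 2, so that is the treewidth.

Treewidth 2.
One optimal decomposition is:
Bags: B1 = {0, 1, 4}  B2 = {0, 3, 4}  B3 = {0, 2, 3}
Tree: B1–B2, B2–B3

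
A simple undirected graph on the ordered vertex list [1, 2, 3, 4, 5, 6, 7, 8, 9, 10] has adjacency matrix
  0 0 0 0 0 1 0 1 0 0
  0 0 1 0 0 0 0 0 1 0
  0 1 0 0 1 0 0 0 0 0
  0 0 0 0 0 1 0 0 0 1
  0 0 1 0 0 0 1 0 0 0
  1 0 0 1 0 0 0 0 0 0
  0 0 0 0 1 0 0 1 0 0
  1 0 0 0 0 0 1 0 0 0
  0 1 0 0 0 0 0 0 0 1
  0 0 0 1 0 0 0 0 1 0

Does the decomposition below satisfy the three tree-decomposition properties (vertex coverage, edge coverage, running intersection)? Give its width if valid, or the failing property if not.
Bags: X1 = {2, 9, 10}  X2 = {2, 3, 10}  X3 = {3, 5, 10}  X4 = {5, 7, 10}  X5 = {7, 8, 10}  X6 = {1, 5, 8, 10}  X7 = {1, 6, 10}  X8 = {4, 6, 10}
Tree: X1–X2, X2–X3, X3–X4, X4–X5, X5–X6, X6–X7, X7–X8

A tree decomposition must satisfy three properties: every vertex lies in some bag; for every edge, both endpoints lie together in some bag; and for every vertex, the bags containing it form a connected subtree. Here bags containing vertex 5 are not connected in the tree, so the decomposition is invalid.

No — bags containing vertex 5 are not connected in the tree.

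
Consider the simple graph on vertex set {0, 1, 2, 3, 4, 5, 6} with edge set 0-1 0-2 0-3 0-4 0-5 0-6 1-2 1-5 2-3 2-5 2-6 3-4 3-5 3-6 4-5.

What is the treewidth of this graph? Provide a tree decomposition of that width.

Treewidth 3.
Bags: B1 = {0, 3, 4, 5}  B2 = {0, 2, 3, 5}  B3 = {0, 1, 2, 5}  B4 = {0, 2, 3, 6}
Tree: B1–B2, B2–B3, B2–B4

The largest bag has 4 vertices, giving width 3; this decomposition certifies tw(G) ≤ 3. For the lower bound, the 4 vertices {0, 1, 2, 5} are pairwise adjacent, and any tree decomposition puts a clique entirely inside one bag — forcing width ≥ 3. The upper and lower bounds meet at 3, so that is the treewidth.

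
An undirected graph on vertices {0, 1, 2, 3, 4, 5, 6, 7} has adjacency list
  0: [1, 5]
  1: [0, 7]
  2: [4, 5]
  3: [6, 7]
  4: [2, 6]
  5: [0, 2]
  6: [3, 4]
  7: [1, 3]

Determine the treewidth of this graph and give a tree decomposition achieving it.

Treewidth 2.
One optimal decomposition is:
Bags: B1 = {2, 4, 6}  B2 = {2, 3, 6}  B3 = {2, 3, 7}  B4 = {1, 2, 7}  B5 = {0, 1, 2}  B6 = {0, 2, 5}
Tree: B1–B2, B2–B3, B3–B4, B4–B5, B5–B6

Every bag has size at most 3, so the width is 3 − 1 = 2 and tw(G) ≤ 2. For the lower bound, G contains the cycle 2–4–6–3–7–1–0–5–2, so G is not a forest; only forests have treewidth ≤ 1, hence tw(G) ≥ 2. Therefore the treewidth is 2.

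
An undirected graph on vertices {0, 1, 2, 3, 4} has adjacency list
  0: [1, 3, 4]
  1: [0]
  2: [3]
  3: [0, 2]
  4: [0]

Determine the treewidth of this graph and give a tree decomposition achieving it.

The largest bag has 2 vertices, giving width 1; this decomposition certifies tw(G) ≤ 1. G has an edge, so its treewidth is at least 1. Hence tw(G) = 1 exactly.

Treewidth 1.
One such decomposition:
Bags: B1 = {0, 3}  B2 = {2, 3}  B3 = {0, 1}  B4 = {0, 4}
Tree: B1–B2, B1–B3, B3–B4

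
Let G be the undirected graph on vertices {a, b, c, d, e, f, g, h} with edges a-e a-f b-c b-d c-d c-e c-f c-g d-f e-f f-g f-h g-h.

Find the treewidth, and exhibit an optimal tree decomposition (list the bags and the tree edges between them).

The largest bag has 3 vertices, giving width 2; this decomposition certifies tw(G) ≤ 2. On the other hand G contains the 3-clique {f, g, h}. A clique must lie in a single bag of any decomposition, so no decomposition can have width below 2. Combining the bounds, tw(G) = 2.

Treewidth 2.
One optimal decomposition is:
Bags: B1 = {c, f, g}  B2 = {c, d, f}  B3 = {c, e, f}  B4 = {f, g, h}  B5 = {b, c, d}  B6 = {a, e, f}
Tree: B1–B2, B2–B3, B1–B4, B2–B5, B3–B6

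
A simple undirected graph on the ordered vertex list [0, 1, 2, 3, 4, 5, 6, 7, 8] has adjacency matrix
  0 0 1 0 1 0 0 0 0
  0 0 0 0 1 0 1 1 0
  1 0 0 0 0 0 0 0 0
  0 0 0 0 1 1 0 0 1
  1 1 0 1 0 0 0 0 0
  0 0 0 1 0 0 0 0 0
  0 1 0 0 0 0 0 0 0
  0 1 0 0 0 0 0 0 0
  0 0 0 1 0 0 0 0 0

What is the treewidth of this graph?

1

A width-1 tree decomposition is:
Bags: B1 = {1, 4}  B2 = {1, 7}  B3 = {3, 4}  B4 = {1, 6}  B5 = {3, 8}  B6 = {0, 4}  B7 = {0, 2}  B8 = {3, 5}
Tree: B1–B2, B1–B3, B2–B4, B3–B5, B1–B6, B6–B7, B3–B8
The largest bag has 2 vertices, giving width 1; this decomposition certifies tw(G) ≤ 1. Since G has at least one edge (e.g. 4–1), it is not an edgeless graph, so tw(G) ≥ 1. Combining the bounds, tw(G) = 1.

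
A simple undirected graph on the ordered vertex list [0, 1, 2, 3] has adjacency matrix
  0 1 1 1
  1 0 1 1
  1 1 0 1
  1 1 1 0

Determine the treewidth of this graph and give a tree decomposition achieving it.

Treewidth 3.
One optimal decomposition is:
Bags: B1 = {0, 1, 2, 3}
Tree: (single bag)

With just one bag of size 4, the width is 4 − 1 = 3, so tw(G) ≤ 3. Conversely, {0, 1, 2, 3} is a clique of size 4, and the vertices of any clique must share a bag in every tree decomposition; so some bag has ≥ 4 vertices and tw(G) ≥ 3. Combining the bounds, tw(G) = 3.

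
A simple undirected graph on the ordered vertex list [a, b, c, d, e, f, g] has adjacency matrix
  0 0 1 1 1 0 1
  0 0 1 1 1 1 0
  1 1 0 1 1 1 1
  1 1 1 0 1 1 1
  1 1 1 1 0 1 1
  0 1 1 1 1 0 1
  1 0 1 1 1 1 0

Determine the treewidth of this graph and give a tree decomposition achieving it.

The largest bag has 5 vertices, giving width 4; this decomposition certifies tw(G) ≤ 4. On the other hand G contains the 5-clique {c, d, e, f, g}. A clique must lie in a single bag of any decomposition, so no decomposition can have width below 4. Hence tw(G) = 4 exactly.

Treewidth 4.
One such decomposition:
Bags: B1 = {a, c, d, e, g}  B2 = {c, d, e, f, g}  B3 = {b, c, d, e, f}
Tree: B1–B2, B2–B3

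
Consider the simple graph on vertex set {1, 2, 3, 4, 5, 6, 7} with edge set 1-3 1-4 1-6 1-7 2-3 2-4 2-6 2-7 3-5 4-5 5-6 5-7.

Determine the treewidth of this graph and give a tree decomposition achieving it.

The largest bag has 4 vertices, giving width 3; this decomposition certifies tw(G) ≤ 3. For the lower bound: the 4 vertex sets {2,4}, {1,7}, {5}, {3} are disjoint, each induces a connected subgraph, and every pair is joined by at least one edge of G. Contracting each set to a single vertex therefore yields K_{4} as a minor, and since treewidth is minor-monotone, tw(G) ≥ tw(K_{4}) = 3. Combining the bounds, tw(G) = 3.

Treewidth 3.
Bags: B1 = {1, 2, 4, 5}  B2 = {1, 2, 5, 7}  B3 = {1, 2, 3, 5}  B4 = {1, 2, 5, 6}
Tree: B1–B2, B2–B3, B3–B4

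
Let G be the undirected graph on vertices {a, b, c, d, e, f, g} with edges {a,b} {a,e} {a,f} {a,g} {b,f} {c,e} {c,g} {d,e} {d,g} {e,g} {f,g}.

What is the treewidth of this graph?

A width-2 tree decomposition is:
Bags: B1 = {a, e, g}  B2 = {a, f, g}  B3 = {c, e, g}  B4 = {a, b, f}  B5 = {d, e, g}
Tree: B1–B2, B1–B3, B2–B4, B3–B5
Each bag holds 3 vertices, so the decomposition has width 2, which upper-bounds the treewidth. For the lower bound, the 3 vertices {d, e, g} are pairwise adjacent, and any tree decomposition puts a clique entirely inside one bag — forcing width ≥ 2. Combining the bounds, tw(G) = 2.

2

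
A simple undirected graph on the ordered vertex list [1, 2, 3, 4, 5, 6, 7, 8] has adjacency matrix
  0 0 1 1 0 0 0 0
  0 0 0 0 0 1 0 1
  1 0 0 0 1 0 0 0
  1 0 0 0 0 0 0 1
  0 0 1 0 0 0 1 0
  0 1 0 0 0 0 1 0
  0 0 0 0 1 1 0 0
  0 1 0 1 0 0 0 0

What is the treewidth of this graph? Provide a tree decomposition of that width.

Treewidth 2.
One such decomposition:
Bags: B1 = {1, 4, 8}  B2 = {1, 2, 8}  B3 = {1, 2, 6}  B4 = {1, 6, 7}  B5 = {1, 5, 7}  B6 = {1, 3, 5}
Tree: B1–B2, B2–B3, B3–B4, B4–B5, B5–B6

The largest bag has 3 vertices, giving width 2; this decomposition certifies tw(G) ≤ 2. The edges 1–4–8–2–6–7–5–3–1 form a cycle, so G is not a tree and its treewidth is at least 2. Hence tw(G) = 2 exactly.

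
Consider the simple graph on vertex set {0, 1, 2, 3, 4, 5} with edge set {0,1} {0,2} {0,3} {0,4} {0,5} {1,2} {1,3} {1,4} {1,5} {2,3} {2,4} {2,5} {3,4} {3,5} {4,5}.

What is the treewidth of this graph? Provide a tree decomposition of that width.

Treewidth 5.
Bags: B1 = {0, 1, 2, 3, 4, 5}
Tree: (single bag)

A single bag containing all 6 vertices is trivially a valid decomposition of width 5. Conversely, {0, 1, 2, 3, 4, 5} is a clique of size 6, and the vertices of any clique must share a bag in every tree decomposition; so some bag has ≥ 6 vertices and tw(G) ≥ 5. Hence tw(G) = 5 exactly.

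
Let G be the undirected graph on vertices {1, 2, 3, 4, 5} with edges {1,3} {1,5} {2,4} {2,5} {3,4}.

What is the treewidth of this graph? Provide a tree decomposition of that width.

Treewidth 2.
Bags: B1 = {2, 3, 4}  B2 = {1, 2, 3}  B3 = {1, 2, 5}
Tree: B1–B2, B2–B3

Each bag holds 3 vertices, so the decomposition has width 2, which upper-bounds the treewidth. For the lower bound, G contains the cycle 2–4–3–1–5–2, so G is not a forest; only forests have treewidth ≤ 1, hence tw(G) ≥ 2. Therefore the treewidth is 2.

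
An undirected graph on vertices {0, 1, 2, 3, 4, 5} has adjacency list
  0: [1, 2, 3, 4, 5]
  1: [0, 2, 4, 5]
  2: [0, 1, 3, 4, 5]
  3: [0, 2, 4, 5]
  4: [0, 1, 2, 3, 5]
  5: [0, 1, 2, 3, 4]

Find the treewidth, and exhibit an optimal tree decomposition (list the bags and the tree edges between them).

Treewidth 4.
Bags: B1 = {0, 1, 2, 4, 5}  B2 = {0, 2, 3, 4, 5}
Tree: B1–B2

Each bag holds 5 vertices, so the decomposition has width 4, which upper-bounds the treewidth. Conversely, {0, 1, 2, 4, 5} is a clique of size 5, and the vertices of any clique must share a bag in every tree decomposition; so some bag has ≥ 5 vertices and tw(G) ≥ 4. The upper and lower bounds meet at 4, so that is the treewidth.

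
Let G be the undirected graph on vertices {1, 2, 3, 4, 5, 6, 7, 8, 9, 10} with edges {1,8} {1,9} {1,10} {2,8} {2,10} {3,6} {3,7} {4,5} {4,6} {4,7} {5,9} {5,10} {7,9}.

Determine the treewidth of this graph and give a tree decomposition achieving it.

Treewidth 2.
One such decomposition:
Bags: B1 = {3, 4, 6}  B2 = {3, 4, 7}  B3 = {4, 5, 7}  B4 = {5, 7, 9}  B5 = {5, 9, 10}  B6 = {1, 9, 10}  B7 = {1, 2, 10}  B8 = {1, 2, 8}
Tree: B1–B2, B2–B3, B3–B4, B4–B5, B5–B6, B6–B7, B7–B8

Each bag holds 3 vertices, so the decomposition has width 2, which upper-bounds the treewidth. Since 6–3–7–4–6 is a cycle in G, G is not acyclic. Forests are exactly the graphs of treewidth ≤ 1, so tw(G) ≥ 2. Combining the bounds, tw(G) = 2.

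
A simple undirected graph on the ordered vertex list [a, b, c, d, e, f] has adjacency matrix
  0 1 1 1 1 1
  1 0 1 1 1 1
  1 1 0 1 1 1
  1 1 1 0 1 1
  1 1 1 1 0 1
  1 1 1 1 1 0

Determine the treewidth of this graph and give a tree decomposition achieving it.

With just one bag of size 6, the width is 6 − 1 = 5, so tw(G) ≤ 5. Conversely, {a, b, c, d, e, f} is a clique of size 6, and the vertices of any clique must share a bag in every tree decomposition; so some bag has ≥ 6 vertices and tw(G) ≥ 5. Therefore the treewidth is 5.

Treewidth 5.
Bags: B1 = {a, b, c, d, e, f}
Tree: (single bag)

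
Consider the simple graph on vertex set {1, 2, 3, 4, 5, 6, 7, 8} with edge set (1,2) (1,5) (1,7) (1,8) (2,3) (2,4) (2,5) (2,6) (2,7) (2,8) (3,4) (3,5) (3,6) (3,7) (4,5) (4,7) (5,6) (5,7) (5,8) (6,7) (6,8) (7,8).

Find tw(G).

4

A width-4 tree decomposition is:
Bags: B1 = {2, 3, 5, 6, 7}  B2 = {2, 5, 6, 7, 8}  B3 = {1, 2, 5, 7, 8}  B4 = {2, 3, 4, 5, 7}
Tree: B1–B2, B2–B3, B1–B4
Every bag has size at most 5, so the width is 5 − 1 = 4 and tw(G) ≤ 4. For the lower bound, the 5 vertices {1, 2, 5, 7, 8} are pairwise adjacent, and any tree decomposition puts a clique entirely inside one bag — forcing width ≥ 4. Hence tw(G) = 4 exactly.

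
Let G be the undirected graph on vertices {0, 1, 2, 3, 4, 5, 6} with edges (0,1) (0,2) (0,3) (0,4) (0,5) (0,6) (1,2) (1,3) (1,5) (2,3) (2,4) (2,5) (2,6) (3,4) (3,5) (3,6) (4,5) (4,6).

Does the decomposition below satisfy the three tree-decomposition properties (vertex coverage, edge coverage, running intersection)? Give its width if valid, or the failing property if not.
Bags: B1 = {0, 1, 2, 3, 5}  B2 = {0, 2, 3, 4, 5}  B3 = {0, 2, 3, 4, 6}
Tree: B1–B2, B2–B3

Yes; width 4.

Vertex coverage: the bags together contain {0, 1, 2, 3, 4, 5, 6}, the full vertex set. Edge coverage: each edge of G has both endpoints in at least one bag. Running intersection: for every vertex, the bags containing it form a connected subtree. All three properties hold, so this is a valid tree decomposition of width max|bag| − 1 = 4, and hence tw(G) ≤ 4.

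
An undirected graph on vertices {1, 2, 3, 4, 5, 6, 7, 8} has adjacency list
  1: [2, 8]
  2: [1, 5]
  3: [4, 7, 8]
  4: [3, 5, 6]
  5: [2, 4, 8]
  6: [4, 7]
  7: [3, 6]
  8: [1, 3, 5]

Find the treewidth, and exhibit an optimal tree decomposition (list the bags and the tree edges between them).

Treewidth 2.
One such decomposition:
Bags: B1 = {1, 2, 5}  B2 = {1, 5, 8}  B3 = {4, 5, 8}  B4 = {3, 4, 8}  B5 = {3, 4, 6}  B6 = {3, 6, 7}
Tree: B1–B2, B2–B3, B3–B4, B4–B5, B5–B6

The largest bag has 3 vertices, giving width 2; this decomposition certifies tw(G) ≤ 2. The edges 2–1–8–5–2 form a cycle, so G is not a tree and its treewidth is at least 2. The upper and lower bounds meet at 2, so that is the treewidth.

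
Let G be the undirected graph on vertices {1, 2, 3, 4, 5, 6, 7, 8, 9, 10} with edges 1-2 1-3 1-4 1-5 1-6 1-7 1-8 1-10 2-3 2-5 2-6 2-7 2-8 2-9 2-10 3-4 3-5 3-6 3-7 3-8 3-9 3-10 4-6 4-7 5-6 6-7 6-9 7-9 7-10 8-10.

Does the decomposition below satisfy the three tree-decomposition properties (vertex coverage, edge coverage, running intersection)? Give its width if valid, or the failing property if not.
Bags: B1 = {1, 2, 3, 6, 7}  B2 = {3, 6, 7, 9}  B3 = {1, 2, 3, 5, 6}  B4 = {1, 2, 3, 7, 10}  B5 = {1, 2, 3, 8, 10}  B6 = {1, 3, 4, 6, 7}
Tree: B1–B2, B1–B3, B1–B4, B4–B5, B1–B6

No — edge (2,9) lies in no bag.

A tree decomposition must satisfy three properties: every vertex lies in some bag; for every edge, both endpoints lie together in some bag; and for every vertex, the bags containing it form a connected subtree. Here edge (2,9) lies in no bag, so the decomposition is invalid.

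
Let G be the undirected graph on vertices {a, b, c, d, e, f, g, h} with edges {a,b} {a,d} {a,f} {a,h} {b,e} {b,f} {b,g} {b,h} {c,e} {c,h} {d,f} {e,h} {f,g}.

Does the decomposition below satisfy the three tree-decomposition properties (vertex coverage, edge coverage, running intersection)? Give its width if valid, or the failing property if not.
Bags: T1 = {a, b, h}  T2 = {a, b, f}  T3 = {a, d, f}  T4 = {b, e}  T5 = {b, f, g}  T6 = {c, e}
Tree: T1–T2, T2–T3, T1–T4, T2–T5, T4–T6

A tree decomposition must satisfy three properties: every vertex lies in some bag; for every edge, both endpoints lie together in some bag; and for every vertex, the bags containing it form a connected subtree. Here edge (h,e) lies in no bag, so the decomposition is invalid.

No — edge (h,e) lies in no bag.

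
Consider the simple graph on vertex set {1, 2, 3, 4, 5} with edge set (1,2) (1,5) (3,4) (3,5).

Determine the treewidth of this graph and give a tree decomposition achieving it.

Treewidth 1.
Bags: B1 = {3, 4}  B2 = {3, 5}  B3 = {1, 5}  B4 = {1, 2}
Tree: B1–B2, B2–B3, B3–B4

The largest bag has 2 vertices, giving width 1; this decomposition certifies tw(G) ≤ 1. G has an edge, so its treewidth is at least 1. Hence tw(G) = 1 exactly.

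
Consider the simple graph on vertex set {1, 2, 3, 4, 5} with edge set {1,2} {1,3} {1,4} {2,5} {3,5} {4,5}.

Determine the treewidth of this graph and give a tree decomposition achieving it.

The largest bag has 3 vertices, giving width 2; this decomposition certifies tw(G) ≤ 2. For the lower bound, G contains the cycle 1–4–5–3–1, so G is not a forest; only forests have treewidth ≤ 1, hence tw(G) ≥ 2. Combining the bounds, tw(G) = 2.

Treewidth 2.
Bags: B1 = {1, 4, 5}  B2 = {1, 3, 5}  B3 = {1, 2, 5}
Tree: B1–B2, B2–B3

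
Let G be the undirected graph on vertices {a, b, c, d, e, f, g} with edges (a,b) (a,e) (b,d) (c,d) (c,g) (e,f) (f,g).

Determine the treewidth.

A width-2 tree decomposition is:
Bags: B1 = {a, e, f}  B2 = {a, f, g}  B3 = {a, c, g}  B4 = {a, c, d}  B5 = {a, b, d}
Tree: B1–B2, B2–B3, B3–B4, B4–B5
Every bag has size at most 3, so the width is 3 − 1 = 2 and tw(G) ≤ 2. For the lower bound, G contains the cycle a–e–f–g–c–d–b–a, so G is not a forest; only forests have treewidth ≤ 1, hence tw(G) ≥ 2. Combining the bounds, tw(G) = 2.

2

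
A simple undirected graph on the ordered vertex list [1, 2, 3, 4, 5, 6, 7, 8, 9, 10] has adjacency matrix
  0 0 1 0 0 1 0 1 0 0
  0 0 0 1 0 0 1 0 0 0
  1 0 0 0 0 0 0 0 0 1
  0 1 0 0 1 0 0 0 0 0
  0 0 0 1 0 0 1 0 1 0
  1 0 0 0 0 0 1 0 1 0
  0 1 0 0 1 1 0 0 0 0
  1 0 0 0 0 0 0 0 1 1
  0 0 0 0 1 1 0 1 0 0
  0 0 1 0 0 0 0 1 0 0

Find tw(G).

2

A width-2 tree decomposition is:
Bags: B1 = {3, 8, 10}  B2 = {1, 3, 8}  B3 = {1, 8, 9}  B4 = {1, 6, 9}  B5 = {5, 6, 9}  B6 = {5, 6, 7}  B7 = {4, 5, 7}  B8 = {2, 4, 7}
Tree: B1–B2, B2–B3, B3–B4, B4–B5, B5–B6, B6–B7, B7–B8
Every bag has size at most 3, so the width is 3 − 1 = 2 and tw(G) ≤ 2. For the lower bound, G contains the cycle 10–3–1–8–10, so G is not a forest; only forests have treewidth ≤ 1, hence tw(G) ≥ 2. The upper and lower bounds meet at 2, so that is the treewidth.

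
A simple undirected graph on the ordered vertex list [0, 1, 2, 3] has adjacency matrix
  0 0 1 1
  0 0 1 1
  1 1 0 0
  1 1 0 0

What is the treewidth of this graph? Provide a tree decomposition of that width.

Treewidth 2.
Bags: B1 = {0, 1, 2}  B2 = {0, 1, 3}
Tree: B1–B2

The largest bag has 3 vertices, giving width 2; this decomposition certifies tw(G) ≤ 2. Since 0–2–1–3–0 is a cycle in G, G is not acyclic. Forests are exactly the graphs of treewidth ≤ 1, so tw(G) ≥ 2. The upper and lower bounds meet at 2, so that is the treewidth.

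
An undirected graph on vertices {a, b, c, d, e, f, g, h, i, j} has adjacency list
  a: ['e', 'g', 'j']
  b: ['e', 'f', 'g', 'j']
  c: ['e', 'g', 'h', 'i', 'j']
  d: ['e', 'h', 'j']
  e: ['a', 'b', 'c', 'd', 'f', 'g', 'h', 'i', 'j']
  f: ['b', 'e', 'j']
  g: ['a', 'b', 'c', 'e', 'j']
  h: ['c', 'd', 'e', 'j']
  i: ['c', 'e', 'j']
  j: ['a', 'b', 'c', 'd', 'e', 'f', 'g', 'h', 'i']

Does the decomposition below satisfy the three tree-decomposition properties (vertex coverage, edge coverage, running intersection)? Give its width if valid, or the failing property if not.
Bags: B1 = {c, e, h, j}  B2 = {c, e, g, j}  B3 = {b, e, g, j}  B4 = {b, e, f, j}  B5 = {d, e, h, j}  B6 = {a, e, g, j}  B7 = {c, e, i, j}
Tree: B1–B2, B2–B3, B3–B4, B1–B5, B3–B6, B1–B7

Yes; width 3.

Every vertex of G appears in some bag (union = {a, b, c, d, e, f, g, h, i, j}); every edge is covered by a bag; and for each vertex v the set of bags containing v is connected in the bag tree. The decomposition is therefore valid. The largest bag has 4 vertices, so the width is 3.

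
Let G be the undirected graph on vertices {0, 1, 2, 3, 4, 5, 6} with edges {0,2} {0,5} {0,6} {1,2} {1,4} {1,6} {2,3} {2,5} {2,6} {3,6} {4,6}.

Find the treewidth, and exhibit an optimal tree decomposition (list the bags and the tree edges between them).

Treewidth 2.
One optimal decomposition is:
Bags: B1 = {2, 3, 6}  B2 = {0, 2, 6}  B3 = {0, 2, 5}  B4 = {1, 2, 6}  B5 = {1, 4, 6}
Tree: B1–B2, B2–B3, B2–B4, B4–B5

The largest bag has 3 vertices, giving width 2; this decomposition certifies tw(G) ≤ 2. For the lower bound, the 3 vertices {0, 2, 5} are pairwise adjacent, and any tree decomposition puts a clique entirely inside one bag — forcing width ≥ 2. Hence tw(G) = 2 exactly.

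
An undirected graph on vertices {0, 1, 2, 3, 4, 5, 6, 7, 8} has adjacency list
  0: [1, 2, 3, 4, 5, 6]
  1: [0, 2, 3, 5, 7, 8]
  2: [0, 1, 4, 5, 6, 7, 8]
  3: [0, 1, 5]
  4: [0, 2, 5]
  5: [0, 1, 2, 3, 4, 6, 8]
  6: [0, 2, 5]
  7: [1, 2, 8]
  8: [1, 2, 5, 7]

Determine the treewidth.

A width-3 tree decomposition is:
Bags: B1 = {1, 2, 5, 8}  B2 = {1, 2, 7, 8}  B3 = {0, 1, 2, 5}  B4 = {0, 2, 4, 5}  B5 = {0, 1, 3, 5}  B6 = {0, 2, 5, 6}
Tree: B1–B2, B1–B3, B3–B4, B3–B5, B4–B6
Every bag has size at most 4, so the width is 4 − 1 = 3 and tw(G) ≤ 3. On the other hand G contains the 4-clique {0, 1, 2, 5}. A clique must lie in a single bag of any decomposition, so no decomposition can have width below 3. Combining the bounds, tw(G) = 3.

3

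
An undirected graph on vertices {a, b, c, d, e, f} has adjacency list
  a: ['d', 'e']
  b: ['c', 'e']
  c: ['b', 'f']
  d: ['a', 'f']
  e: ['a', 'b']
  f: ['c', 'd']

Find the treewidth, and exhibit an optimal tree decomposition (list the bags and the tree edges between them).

Every bag has size at most 3, so the width is 3 − 1 = 2 and tw(G) ≤ 2. Since f–d–a–e–b–c–f is a cycle in G, G is not acyclic. Forests are exactly the graphs of treewidth ≤ 1, so tw(G) ≥ 2. Combining the bounds, tw(G) = 2.

Treewidth 2.
One optimal decomposition is:
Bags: B1 = {a, d, f}  B2 = {a, e, f}  B3 = {b, e, f}  B4 = {b, c, f}
Tree: B1–B2, B2–B3, B3–B4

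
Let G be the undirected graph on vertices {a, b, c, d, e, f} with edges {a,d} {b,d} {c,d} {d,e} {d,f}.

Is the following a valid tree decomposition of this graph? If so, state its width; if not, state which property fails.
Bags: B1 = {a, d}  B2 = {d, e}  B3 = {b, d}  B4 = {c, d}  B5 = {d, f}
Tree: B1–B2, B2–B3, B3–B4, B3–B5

Checking the three conditions: (i) the bags cover all of {a, b, c, d, e, f}; (ii) for each edge, some bag contains both endpoints; (iii) the bags containing any fixed vertex form a subtree. All hold, so the decomposition is valid with width 2 − 1 = 1.

Yes; width 1.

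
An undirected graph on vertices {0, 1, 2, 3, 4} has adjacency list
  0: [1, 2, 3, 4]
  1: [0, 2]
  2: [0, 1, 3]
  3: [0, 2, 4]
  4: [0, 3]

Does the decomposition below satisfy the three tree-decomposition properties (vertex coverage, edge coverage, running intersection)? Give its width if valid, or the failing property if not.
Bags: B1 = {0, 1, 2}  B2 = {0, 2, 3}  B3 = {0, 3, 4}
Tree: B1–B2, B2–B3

Vertex coverage: the bags together contain {0, 1, 2, 3, 4}, the full vertex set. Edge coverage: each edge of G has both endpoints in at least one bag. Running intersection: for every vertex, the bags containing it form a connected subtree. All three properties hold, so this is a valid tree decomposition of width max|bag| − 1 = 2, and hence tw(G) ≤ 2.

Yes; width 2.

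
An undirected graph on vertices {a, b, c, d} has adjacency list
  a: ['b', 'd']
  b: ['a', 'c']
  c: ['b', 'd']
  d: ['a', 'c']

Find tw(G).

2

A width-2 tree decomposition is:
Bags: B1 = {b, c, d}  B2 = {a, b, d}
Tree: B1–B2
Every bag has size at most 3, so the width is 3 − 1 = 2 and tw(G) ≤ 2. The edges b–c–d–a–b form a cycle, so G is not a tree and its treewidth is at least 2. Combining the bounds, tw(G) = 2.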